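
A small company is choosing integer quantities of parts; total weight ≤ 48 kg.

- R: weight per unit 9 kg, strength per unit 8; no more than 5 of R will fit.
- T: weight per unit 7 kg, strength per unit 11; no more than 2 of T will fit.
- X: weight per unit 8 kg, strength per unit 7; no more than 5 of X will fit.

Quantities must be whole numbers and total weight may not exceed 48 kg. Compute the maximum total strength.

This is a bounded integer knapsack.
T has the best ratio (11/7); taking only T gives at most 2×11 = 22 (stopped by the supply cap of 2).
Mixing does better — 2×R, 2×T, and 2×X: weight 48 ≤ 48, strength 2·8 + 2·11 + 2·7 = 52.

52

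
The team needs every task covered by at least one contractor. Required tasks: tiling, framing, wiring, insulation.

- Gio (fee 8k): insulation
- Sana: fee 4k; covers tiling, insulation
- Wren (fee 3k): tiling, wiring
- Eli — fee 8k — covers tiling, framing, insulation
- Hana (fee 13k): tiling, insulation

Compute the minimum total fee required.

11

This is an integer covering problem.
The greedy cost-per-new-task heuristic would pick Wren, Sana, and Eli for 15, but a cheaper cover exists.
Choose Wren and Eli: together they cover tiling, framing, wiring, insulation — every task.
Total fee: 3 + 8 = 11.
No cover costs less than 11.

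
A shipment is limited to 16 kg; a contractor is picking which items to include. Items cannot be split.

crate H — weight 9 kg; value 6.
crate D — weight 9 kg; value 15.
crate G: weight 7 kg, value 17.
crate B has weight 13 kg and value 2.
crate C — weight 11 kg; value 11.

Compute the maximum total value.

Take crate D and crate G: weight 9 + 7 = 16 ≤ 16, value 15 + 17 = 32.
No other feasible combination does better.

32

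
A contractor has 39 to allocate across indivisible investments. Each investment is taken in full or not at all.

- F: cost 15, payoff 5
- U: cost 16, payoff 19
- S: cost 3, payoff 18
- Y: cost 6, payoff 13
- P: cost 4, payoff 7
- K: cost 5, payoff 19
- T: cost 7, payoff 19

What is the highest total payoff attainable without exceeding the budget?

U + S + P + K + T: cost 16 + 3 + 4 + 5 + 7 = 35 ≤ 39, payoff 19 + 18 + 7 + 19 + 19 = 82.
U + S + Y + K + T: cost 16 + 3 + 6 + 5 + 7 = 37 ≤ 39, payoff 19 + 18 + 13 + 19 + 19 = 88.
Best is U, S, Y, K, and T with total payoff 88.

88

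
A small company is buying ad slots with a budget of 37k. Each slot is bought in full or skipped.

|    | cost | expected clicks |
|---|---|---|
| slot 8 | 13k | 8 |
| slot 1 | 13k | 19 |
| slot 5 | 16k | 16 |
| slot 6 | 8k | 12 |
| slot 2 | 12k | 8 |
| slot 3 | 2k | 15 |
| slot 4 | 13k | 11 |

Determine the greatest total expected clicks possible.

This is a 0-1 knapsack instance.
Allowing fractional choices, the relaxed optimum would be about 60.0, but ad slots are indivisible.
slot 1 + slot 6 + slot 3 + slot 4: cost 13 + 8 + 2 + 13 = 36 ≤ 37, expected clicks 19 + 12 + 15 + 11 = 57.
slot 1 + slot 6 + slot 2 + slot 3: cost 13 + 8 + 12 + 2 = 35 ≤ 37, expected clicks 19 + 12 + 8 + 15 = 54.
Best is slot 1, slot 6, slot 3, and slot 4 with total expected clicks 57.

57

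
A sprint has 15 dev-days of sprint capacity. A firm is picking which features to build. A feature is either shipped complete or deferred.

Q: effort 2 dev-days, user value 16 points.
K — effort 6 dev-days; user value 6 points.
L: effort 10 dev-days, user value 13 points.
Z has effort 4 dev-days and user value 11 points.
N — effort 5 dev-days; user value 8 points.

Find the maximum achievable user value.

Allowing fractional choices, the relaxed optimum would be about 40.2, but features are indivisible.
Q + Z + N: effort 2 + 4 + 5 = 11 ≤ 15, user value 16 + 11 + 8 = 35.
Q + K + Z: effort 2 + 6 + 4 = 12 ≤ 15, user value 16 + 6 + 11 = 33.
Q + K + N: effort 2 + 6 + 5 = 13 ≤ 15, user value 16 + 6 + 8 = 30.
Best is Q, Z, and N with total user value 35.

35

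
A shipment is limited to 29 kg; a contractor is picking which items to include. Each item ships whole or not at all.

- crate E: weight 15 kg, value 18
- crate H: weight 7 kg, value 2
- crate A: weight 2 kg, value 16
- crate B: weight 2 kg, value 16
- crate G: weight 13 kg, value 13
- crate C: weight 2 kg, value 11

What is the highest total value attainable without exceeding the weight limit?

This is a 0-1 knapsack instance.
Take crate E, crate H, crate A, crate B, and crate C: weight 15 + 7 + 2 + 2 + 2 = 28 ≤ 29, value 18 + 2 + 16 + 16 + 11 = 63.
No other feasible combination does better.

63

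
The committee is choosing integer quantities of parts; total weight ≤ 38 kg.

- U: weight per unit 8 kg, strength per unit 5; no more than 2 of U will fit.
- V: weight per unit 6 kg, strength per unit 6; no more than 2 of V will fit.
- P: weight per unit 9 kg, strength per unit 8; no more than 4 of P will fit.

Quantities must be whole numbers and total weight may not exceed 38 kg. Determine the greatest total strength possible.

33

1×U, 2×V, and 2×P: weight 38 ≤ 38, strength 1·5 + 2·6 + 2·8 = 33.
4×P: weight 36 ≤ 38, strength 4·8 = 32.
Best is 33.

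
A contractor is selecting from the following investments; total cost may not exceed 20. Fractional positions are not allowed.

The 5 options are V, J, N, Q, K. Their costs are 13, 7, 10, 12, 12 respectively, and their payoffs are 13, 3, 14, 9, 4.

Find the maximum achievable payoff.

17

Treat it as a binary knapsack problem.
N: cost 10 ≤ 20, payoff 14.
J + N: cost 7 + 10 = 17 ≤ 20, payoff 3 + 14 = 17.
V + J: cost 13 + 7 = 20 ≤ 20, payoff 13 + 3 = 16.
Best is J and N with total payoff 17.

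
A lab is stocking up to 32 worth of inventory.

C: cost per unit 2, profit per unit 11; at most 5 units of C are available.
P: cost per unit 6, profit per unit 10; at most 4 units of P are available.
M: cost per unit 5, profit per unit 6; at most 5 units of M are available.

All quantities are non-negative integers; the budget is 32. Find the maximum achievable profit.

C has the best ratio (11/2); taking only C gives at most 5×11 = 55 (stopped by the supply cap of 5).
Mixing does better — 5×C, 2×P, and 2×M: cost 32 ≤ 32, profit 5·11 + 2·10 + 2·6 = 87.

87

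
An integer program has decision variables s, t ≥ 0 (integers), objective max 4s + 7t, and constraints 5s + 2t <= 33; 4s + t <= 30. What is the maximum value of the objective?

Relaxing integrality, the LP optimum is 115.50 at (s,t) = (0, 16.5), which is not an integer point.
(s,t)=(0,16): 5·0+2·16=32≤33, 4·0+1·16=16≤30, objective 112.
(s,t)=(0,15): 5·0+2·15=30≤33, 4·0+1·15=15≤30, objective 105.
The best lattice point is (0,16), giving 112.

112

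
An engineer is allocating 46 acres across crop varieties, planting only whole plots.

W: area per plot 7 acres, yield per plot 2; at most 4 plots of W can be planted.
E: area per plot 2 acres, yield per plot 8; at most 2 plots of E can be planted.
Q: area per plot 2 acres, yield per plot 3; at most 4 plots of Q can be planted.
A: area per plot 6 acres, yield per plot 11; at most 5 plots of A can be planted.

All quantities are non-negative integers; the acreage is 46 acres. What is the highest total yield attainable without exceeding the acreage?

83

E has the best ratio (8/2); taking only E gives at most 2×8 = 16 (stopped by the supply cap of 2).
Mixing does better — 2×E, 4×Q, and 5×A: area 42 ≤ 46, yield 2·8 + 4·3 + 5·11 = 83.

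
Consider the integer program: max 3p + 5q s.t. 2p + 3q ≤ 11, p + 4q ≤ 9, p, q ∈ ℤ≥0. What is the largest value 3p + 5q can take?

(p,q)=(4,1): 2·4+3·1=11≤11, 1·4+4·1=8≤9, objective 17.
(p,q)=(5,0): 2·5+3·0=10≤11, 1·5+4·0=5≤9, objective 15.
The best lattice point is (4,1), giving 17.

17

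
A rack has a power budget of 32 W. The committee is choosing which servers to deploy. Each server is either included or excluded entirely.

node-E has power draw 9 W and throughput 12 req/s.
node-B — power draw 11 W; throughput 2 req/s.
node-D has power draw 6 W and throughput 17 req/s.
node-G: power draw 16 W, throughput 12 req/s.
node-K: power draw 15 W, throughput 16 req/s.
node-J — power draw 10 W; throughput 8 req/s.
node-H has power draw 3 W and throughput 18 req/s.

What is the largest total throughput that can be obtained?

Allowing fractional choices, the relaxed optimum would be about 61.9, but servers are indivisible.
node-E + node-D + node-J + node-H: power draw 9 + 6 + 10 + 3 = 28 ≤ 32, throughput 12 + 17 + 8 + 18 = 55.
node-E + node-B + node-D + node-H: power draw 9 + 11 + 6 + 3 = 29 ≤ 32, throughput 12 + 2 + 17 + 18 = 49.
node-D + node-K + node-H: power draw 6 + 15 + 3 = 24 ≤ 32, throughput 17 + 16 + 18 = 51.
Best is node-E, node-D, node-J, and node-H with total throughput 55.

55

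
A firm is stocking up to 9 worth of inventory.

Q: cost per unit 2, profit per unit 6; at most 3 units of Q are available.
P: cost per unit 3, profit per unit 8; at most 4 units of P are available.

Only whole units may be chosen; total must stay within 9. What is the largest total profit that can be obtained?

26

Take 3×Q and 1×P: cost 9 ≤ 9, profit 3·6 + 1·8 = 26.
Q has the best ratio (6/2) and is taken to its limit of 3; remaining capacity is filled optimally with the others.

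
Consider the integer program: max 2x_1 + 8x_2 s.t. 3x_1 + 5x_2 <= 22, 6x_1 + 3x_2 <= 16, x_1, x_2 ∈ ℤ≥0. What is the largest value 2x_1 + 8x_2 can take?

32

Relaxing integrality, the LP optimum is 35.20 at (x_1,x_2) = (0, 4.4), which is not an integer point.
(x_1,x_2)=(0,4): 3·0+5·4=20≤22, 6·0+3·4=12≤16, objective 32.
(x_1,x_2)=(1,3): 3·1+5·3=18≤22, 6·1+3·3=15≤16, objective 26.
Maximum is 32 at (x_1,x_2)=(0,4).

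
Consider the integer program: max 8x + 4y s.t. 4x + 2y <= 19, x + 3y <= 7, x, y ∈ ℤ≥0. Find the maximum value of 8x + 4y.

36

The continuous relaxation peaks at (4.75, 0) with value 38.00; rounding to a feasible lattice point costs some objective.
(x,y)=(4,1): 4·4+2·1=18≤19, 1·4+3·1=7≤7, objective 36.
(x,y)=(4,0): 4·4+2·0=16≤19, 1·4+3·0=4≤7, objective 32.
(x,y)=(3,1): 4·3+2·1=14≤19, 1·3+3·1=6≤7, objective 28.
Maximum is 36 at (x,y)=(4,1).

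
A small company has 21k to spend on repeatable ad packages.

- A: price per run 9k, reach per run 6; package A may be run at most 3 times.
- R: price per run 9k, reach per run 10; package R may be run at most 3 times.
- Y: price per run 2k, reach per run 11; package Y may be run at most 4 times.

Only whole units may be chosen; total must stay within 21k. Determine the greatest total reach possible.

54

1×A and 4×Y: price 17 ≤ 21, reach 1·6 + 4·11 = 50.
1×R and 4×Y: price 17 ≤ 21, reach 1·10 + 4·11 = 54.
Best is 54.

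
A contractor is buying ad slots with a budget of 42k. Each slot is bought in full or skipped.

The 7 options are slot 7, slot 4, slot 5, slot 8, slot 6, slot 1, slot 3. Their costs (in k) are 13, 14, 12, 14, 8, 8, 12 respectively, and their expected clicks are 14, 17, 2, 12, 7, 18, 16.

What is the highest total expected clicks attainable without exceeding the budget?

Allowing fractional choices, the relaxed optimum would be about 59.6, but ad slots are indivisible.
slot 7 + slot 6 + slot 1 + slot 3: cost 13 + 8 + 8 + 12 = 41 ≤ 42, expected clicks 14 + 7 + 18 + 16 = 55.
slot 4 + slot 6 + slot 1 + slot 3: cost 14 + 8 + 8 + 12 = 42 ≤ 42, expected clicks 17 + 7 + 18 + 16 = 58.
Best is slot 4, slot 6, slot 1, and slot 3 with total expected clicks 58.

58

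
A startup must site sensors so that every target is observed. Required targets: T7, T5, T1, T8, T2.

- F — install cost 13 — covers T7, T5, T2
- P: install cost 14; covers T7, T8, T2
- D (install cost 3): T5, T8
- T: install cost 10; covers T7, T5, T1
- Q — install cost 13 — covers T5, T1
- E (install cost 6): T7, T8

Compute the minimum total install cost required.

The greedy cost-per-new-target heuristic would pick D, T, and F for 26, but a cheaper cover exists.
Choose P and T: together they cover T7, T5, T1, T8, T2 — every target.
Total install cost: 14 + 10 = 24.
No cover costs less than 24.

24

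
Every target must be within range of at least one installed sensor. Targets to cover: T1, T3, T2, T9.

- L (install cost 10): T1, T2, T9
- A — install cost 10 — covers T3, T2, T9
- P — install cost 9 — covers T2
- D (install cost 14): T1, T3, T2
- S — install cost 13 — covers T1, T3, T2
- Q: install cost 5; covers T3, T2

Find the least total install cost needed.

15

Choose L and Q: together they cover T1, T3, T2, T9 — every target.
Total install cost: 10 + 5 = 15.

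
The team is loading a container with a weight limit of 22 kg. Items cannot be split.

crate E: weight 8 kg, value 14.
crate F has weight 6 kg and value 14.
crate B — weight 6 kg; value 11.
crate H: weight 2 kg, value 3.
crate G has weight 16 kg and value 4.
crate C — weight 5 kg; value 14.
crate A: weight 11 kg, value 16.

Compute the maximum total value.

45

This is an integer program with binary decision variables.
Take crate E, crate F, crate H, and crate C: weight 8 + 6 + 2 + 5 = 21 ≤ 22, value 14 + 14 + 3 + 14 = 45.
No other feasible combination does better.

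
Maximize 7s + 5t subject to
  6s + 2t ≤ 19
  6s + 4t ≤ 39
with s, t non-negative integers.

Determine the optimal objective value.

(s,t)=(0,9): 6·0+2·9=18≤19, 6·0+4·9=36≤39, objective 45.
(s,t)=(0,8): 6·0+2·8=16≤19, 6·0+4·8=32≤39, objective 40.
No feasible integer point exceeds 45.

45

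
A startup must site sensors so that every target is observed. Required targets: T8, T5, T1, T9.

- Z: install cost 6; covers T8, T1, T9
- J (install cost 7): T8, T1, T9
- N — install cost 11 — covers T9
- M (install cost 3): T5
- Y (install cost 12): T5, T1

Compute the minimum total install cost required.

This is an integer covering problem.
Choose Z and M: together they cover T8, T5, T1, T9 — every target.
Total install cost: 6 + 3 = 9.
No cover costs less than 9.

9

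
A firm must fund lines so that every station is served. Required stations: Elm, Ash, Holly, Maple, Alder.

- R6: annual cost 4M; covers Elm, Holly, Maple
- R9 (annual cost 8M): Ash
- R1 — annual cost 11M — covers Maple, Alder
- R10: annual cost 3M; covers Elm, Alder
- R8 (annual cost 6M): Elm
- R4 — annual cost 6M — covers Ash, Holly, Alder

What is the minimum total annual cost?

10

This is a weighted set-cover instance.
The greedy cost-per-new-station heuristic would pick R6, R10, and R4 for 13, but a cheaper cover exists.
Choose R6 and R4: together they cover Elm, Ash, Holly, Maple, Alder — every station.
Total annual cost: 4 + 6 = 10.
No cover costs less than 10.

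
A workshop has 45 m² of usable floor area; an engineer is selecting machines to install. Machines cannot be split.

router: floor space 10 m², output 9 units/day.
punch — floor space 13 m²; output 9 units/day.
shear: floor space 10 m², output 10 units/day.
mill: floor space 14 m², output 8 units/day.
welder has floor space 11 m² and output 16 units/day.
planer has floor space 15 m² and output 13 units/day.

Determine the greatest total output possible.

44

This is an integer program with binary decision variables.
shear + welder + planer: floor space 10 + 11 + 15 = 36 ≤ 45, output 10 + 16 + 13 = 39.
router + punch + shear + welder: floor space 10 + 13 + 10 + 11 = 44 ≤ 45, output 9 + 9 + 10 + 16 = 44.
router + shear + mill + welder: floor space 10 + 10 + 14 + 11 = 45 ≤ 45, output 9 + 10 + 8 + 16 = 43.
Best is router, punch, shear, and welder with total output 44.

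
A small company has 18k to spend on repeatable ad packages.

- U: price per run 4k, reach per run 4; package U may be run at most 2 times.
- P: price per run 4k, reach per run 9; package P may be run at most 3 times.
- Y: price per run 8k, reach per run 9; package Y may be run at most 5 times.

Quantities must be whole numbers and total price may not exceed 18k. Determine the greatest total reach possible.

31

P has the best ratio (9/4); taking only P gives at most 3×9 = 27 (stopped by the supply cap of 3).
Mixing does better — 1×U and 3×P: price 16 ≤ 18, reach 1·4 + 3·9 = 31.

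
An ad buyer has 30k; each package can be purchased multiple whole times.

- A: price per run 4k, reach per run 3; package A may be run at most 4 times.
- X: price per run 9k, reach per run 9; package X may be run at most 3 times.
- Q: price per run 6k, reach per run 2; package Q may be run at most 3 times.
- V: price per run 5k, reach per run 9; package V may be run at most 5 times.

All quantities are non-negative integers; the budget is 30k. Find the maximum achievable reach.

V has the best ratio (9/5); taking only V gives at most 5×9 = 45 (stopped by the supply cap of 5).
Mixing does better — 1×A and 5×V: price 29 ≤ 30, reach 1·3 + 5·9 = 48.

48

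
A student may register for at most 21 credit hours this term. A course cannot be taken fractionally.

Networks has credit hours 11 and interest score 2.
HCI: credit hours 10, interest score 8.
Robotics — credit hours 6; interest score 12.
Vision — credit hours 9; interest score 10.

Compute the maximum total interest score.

Allowing fractional choices, the relaxed optimum would be about 26.8, but courses are indivisible.
HCI + Robotics: credit hours 10 + 6 = 16 ≤ 21, interest score 8 + 12 = 20.
Robotics + Vision: credit hours 6 + 9 = 15 ≤ 21, interest score 12 + 10 = 22.
Best is Robotics and Vision with total interest score 22.

22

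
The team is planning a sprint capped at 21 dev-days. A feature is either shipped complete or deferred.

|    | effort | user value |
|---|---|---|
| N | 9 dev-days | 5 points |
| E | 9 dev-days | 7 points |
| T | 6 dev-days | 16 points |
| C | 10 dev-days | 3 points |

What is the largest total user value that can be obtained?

23

Take E and T: effort 9 + 6 = 15 ≤ 21, user value 7 + 16 = 23.
No other feasible combination does better.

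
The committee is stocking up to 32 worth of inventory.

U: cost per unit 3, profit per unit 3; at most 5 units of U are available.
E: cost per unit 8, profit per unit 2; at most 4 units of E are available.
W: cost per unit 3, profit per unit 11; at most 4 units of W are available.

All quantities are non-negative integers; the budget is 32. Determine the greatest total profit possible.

Take 5×U and 4×W: cost 27 ≤ 32, profit 5·3 + 4·11 = 59.
W has the best ratio (11/3) and is taken to its limit of 4; remaining capacity is filled optimally with the others.

59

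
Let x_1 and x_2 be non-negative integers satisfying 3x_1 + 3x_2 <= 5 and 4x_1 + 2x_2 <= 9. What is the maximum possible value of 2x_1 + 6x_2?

6

(x_1,x_2)=(0,1): 3·0+3·1=3≤5, 4·0+2·1=2≤9, objective 6.
(x_1,x_2)=(1,0): 3·1+3·0=3≤5, 4·1+2·0=4≤9, objective 2.
(x_1,x_2)=(0,0): 3·0+3·0=0≤5, 4·0+2·0=0≤9, objective 0.
No feasible integer point exceeds 6.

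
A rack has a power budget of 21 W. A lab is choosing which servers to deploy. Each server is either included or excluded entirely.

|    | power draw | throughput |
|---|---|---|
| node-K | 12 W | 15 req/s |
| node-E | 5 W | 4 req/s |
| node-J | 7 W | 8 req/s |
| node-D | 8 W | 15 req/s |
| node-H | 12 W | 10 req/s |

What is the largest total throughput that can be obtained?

30

node-E + node-J + node-D: power draw 5 + 7 + 8 = 20 ≤ 21, throughput 4 + 8 + 15 = 27.
node-K + node-D: power draw 12 + 8 = 20 ≤ 21, throughput 15 + 15 = 30.
Best is node-K and node-D with total throughput 30.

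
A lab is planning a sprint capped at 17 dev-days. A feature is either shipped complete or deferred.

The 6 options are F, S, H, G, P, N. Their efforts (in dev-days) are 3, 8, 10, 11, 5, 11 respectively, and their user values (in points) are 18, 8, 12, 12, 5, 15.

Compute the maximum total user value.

33

F + N: effort 3 + 11 = 14 ≤ 17, user value 18 + 15 = 33.
F + S + P: effort 3 + 8 + 5 = 16 ≤ 17, user value 18 + 8 + 5 = 31.
Best is F and N with total user value 33.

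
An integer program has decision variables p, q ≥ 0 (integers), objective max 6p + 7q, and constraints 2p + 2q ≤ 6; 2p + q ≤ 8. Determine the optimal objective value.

21

(p,q)=(0,3): 2·0+2·3=6≤6, 2·0+1·3=3≤8, objective 21.
(p,q)=(1,2): 2·1+2·2=6≤6, 2·1+1·2=4≤8, objective 20.
(p,q)=(0,2): 2·0+2·2=4≤6, 2·0+1·2=2≤8, objective 14.
No feasible integer point exceeds 21.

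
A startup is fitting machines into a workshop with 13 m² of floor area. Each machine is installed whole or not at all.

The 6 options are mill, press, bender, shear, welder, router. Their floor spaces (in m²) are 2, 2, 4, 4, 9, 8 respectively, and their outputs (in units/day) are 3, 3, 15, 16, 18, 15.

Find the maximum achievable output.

37

press + bender + shear: floor space 2 + 4 + 4 = 10 ≤ 13, output 3 + 15 + 16 = 34.
mill + press + bender + shear: floor space 2 + 2 + 4 + 4 = 12 ≤ 13, output 3 + 3 + 15 + 16 = 37.
mill + bender + shear: floor space 2 + 4 + 4 = 10 ≤ 13, output 3 + 15 + 16 = 34.
Best is mill, press, bender, and shear with total output 37.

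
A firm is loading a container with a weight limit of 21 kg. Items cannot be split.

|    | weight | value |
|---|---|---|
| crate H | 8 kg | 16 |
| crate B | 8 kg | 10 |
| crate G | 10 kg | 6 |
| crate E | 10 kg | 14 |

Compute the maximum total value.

30

Allowing fractional choices, the relaxed optimum would be about 33.8, but items are indivisible.
crate H + crate E: weight 8 + 10 = 18 ≤ 21, value 16 + 14 = 30.
crate H + crate B: weight 8 + 8 = 16 ≤ 21, value 16 + 10 = 26.
Best is crate H and crate E with total value 30.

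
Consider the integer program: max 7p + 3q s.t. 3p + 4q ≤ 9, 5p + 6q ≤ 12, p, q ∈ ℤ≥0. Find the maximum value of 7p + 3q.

(p,q)=(2,0): 3·2+4·0=6≤9, 5·2+6·0=10≤12, objective 14.
(p,q)=(1,1): 3·1+4·1=7≤9, 5·1+6·1=11≤12, objective 10.
(p,q)=(1,0): 3·1+4·0=3≤9, 5·1+6·0=5≤12, objective 7.
No feasible integer point exceeds 14.

14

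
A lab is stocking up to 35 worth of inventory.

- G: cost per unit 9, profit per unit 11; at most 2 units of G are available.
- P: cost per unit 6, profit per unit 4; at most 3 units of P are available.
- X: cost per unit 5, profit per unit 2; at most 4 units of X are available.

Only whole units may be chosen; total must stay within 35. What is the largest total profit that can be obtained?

32

This is a bounded integer knapsack.
2×G, 2×P, and 1×X: cost 35 ≤ 35, profit 2·11 + 2·4 + 1·2 = 32.
2×G, 1×P, and 2×X: cost 34 ≤ 35, profit 2·11 + 1·4 + 2·2 = 30.
Best is 32.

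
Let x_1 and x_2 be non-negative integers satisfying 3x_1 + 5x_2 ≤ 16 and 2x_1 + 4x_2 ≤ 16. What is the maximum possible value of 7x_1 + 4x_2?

35

(x_1,x_2)=(5,0): 3·5+5·0=15≤16, 2·5+4·0=10≤16, objective 35.
(x_1,x_2)=(4,0): 3·4+5·0=12≤16, 2·4+4·0=8≤16, objective 28.
No feasible integer point exceeds 35.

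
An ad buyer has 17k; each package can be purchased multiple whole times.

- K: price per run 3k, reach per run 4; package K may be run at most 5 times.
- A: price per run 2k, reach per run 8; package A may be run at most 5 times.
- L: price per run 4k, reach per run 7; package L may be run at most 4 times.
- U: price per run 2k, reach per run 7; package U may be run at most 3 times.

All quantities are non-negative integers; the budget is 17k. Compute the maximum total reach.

5×A and 3×U: price 16 ≤ 17, reach 5·8 + 3·7 = 61.
1×K, 5×A, and 2×U: price 17 ≤ 17, reach 1·4 + 5·8 + 2·7 = 58.
Best is 61.

61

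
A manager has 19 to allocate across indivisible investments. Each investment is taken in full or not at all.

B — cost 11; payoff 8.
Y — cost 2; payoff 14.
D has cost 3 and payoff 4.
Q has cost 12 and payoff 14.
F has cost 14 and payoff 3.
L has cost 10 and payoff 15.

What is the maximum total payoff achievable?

Take Y, D, and L: cost 2 + 3 + 10 = 15 ≤ 19, payoff 14 + 4 + 15 = 33.
No other feasible combination does better.

33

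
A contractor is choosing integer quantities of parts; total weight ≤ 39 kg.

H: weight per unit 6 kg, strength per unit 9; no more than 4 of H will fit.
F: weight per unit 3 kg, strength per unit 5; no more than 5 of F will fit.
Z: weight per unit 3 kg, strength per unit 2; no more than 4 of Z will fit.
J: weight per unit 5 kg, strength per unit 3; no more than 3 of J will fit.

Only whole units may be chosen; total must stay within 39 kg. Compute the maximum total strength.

This is a bounded integer knapsack.
Take 4×H and 5×F: weight 39 ≤ 39, strength 4·9 + 5·5 = 61.
F has the best ratio (5/3) and is taken to its limit of 5; remaining capacity is filled optimally with the others.

61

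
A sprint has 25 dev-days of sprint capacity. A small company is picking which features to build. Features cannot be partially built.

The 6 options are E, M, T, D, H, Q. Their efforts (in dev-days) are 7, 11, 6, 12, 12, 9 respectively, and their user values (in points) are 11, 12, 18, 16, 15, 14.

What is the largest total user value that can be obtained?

E + T + D: effort 7 + 6 + 12 = 25 ≤ 25, user value 11 + 18 + 16 = 45.
E + T + H: effort 7 + 6 + 12 = 25 ≤ 25, user value 11 + 18 + 15 = 44.
Best is E, T, and D with total user value 45.

45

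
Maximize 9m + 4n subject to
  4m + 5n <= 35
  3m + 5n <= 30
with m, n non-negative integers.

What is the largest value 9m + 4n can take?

(m,n)=(8,0) is feasible, giving 72.
(m,n)=(7,1) is feasible, giving 67.
(m,n)=(7,0) is feasible, giving 63.
Maximum is 72 at (m,n)=(8,0).

72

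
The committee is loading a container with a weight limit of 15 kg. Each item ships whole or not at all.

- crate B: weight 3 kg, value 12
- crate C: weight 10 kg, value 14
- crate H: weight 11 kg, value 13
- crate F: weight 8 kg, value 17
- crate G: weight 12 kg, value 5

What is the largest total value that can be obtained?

29

This is an integer program with binary decision variables.
Allowing fractional choices, the relaxed optimum would be about 34.6, but items are indivisible.
crate B + crate C: weight 3 + 10 = 13 ≤ 15, value 12 + 14 = 26.
crate B + crate F: weight 3 + 8 = 11 ≤ 15, value 12 + 17 = 29.
crate B + crate H: weight 3 + 11 = 14 ≤ 15, value 12 + 13 = 25.
Best is crate B and crate F with total value 29.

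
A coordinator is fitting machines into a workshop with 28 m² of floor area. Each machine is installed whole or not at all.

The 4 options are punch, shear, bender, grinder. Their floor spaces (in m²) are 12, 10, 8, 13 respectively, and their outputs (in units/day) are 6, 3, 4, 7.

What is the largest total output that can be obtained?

Allowing fractional choices, the relaxed optimum would be about 14.5, but machines are indivisible.
punch + grinder: floor space 12 + 13 = 25 ≤ 28, output 6 + 7 = 13.
bender + grinder: floor space 8 + 13 = 21 ≤ 28, output 4 + 7 = 11.
Best is punch and grinder with total output 13.

13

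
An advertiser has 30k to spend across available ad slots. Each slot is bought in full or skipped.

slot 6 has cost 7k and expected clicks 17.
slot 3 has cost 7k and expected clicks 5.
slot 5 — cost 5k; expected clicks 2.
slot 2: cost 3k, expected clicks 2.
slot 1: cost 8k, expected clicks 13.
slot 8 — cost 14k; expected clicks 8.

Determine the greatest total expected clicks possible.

This is an integer program with binary decision variables.
Take slot 6, slot 3, slot 5, slot 2, and slot 1: cost 7 + 7 + 5 + 3 + 8 = 30 ≤ 30, expected clicks 17 + 5 + 2 + 2 + 13 = 39.
No other feasible combination does better.

39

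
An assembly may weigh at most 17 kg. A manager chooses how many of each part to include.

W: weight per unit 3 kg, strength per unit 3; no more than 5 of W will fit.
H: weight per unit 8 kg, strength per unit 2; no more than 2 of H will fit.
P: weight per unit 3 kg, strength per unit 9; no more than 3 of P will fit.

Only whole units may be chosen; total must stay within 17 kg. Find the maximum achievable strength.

33

1×W and 3×P: weight 12 ≤ 17, strength 1·3 + 3·9 = 30.
2×W and 3×P: weight 15 ≤ 17, strength 2·3 + 3·9 = 33.
Best is 33.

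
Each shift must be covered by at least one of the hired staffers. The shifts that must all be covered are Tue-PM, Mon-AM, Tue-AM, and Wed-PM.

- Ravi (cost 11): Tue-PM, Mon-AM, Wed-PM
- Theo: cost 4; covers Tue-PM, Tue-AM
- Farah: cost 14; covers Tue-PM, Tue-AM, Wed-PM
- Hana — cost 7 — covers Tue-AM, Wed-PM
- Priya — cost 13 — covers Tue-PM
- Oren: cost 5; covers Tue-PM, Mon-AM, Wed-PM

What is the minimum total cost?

Choose Theo and Oren: together they cover Tue-PM, Mon-AM, Tue-AM, Wed-PM — every shift.
Total cost: 4 + 5 = 9.
No cover costs less than 9.

9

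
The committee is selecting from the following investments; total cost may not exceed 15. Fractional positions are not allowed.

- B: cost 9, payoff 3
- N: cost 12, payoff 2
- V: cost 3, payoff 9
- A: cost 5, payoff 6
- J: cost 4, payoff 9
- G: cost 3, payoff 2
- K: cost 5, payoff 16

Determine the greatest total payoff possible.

36

This is a 0-1 knapsack instance.
Allowing fractional choices, the relaxed optimum would be about 37.6, but investments are indivisible.
V + J + G + K: cost 3 + 4 + 3 + 5 = 15 ≤ 15, payoff 9 + 9 + 2 + 16 = 36.
V + J + K: cost 3 + 4 + 5 = 12 ≤ 15, payoff 9 + 9 + 16 = 34.
V + A + K: cost 3 + 5 + 5 = 13 ≤ 15, payoff 9 + 6 + 16 = 31.
Best is V, J, G, and K with total payoff 36.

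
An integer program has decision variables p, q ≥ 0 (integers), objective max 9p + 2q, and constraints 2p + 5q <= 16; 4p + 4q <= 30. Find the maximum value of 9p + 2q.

63

The continuous relaxation peaks at (7.5, 0) with value 67.50; rounding to a feasible lattice point costs some objective.
(p,q)=(7,0): 2·7+5·0=14≤16, 4·7+4·0=28≤30, objective 63.
(p,q)=(6,0): 2·6+5·0=12≤16, 4·6+4·0=24≤30, objective 54.
The best lattice point is (7,0), giving 63.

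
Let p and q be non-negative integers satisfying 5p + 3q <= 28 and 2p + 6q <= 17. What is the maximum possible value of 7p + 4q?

Relaxing integrality, the LP optimum is 39.20 at (p,q) = (5.6, 0), which is not an integer point.
(p,q)=(5,1): 5·5+3·1=28≤28, 2·5+6·1=16≤17, objective 39.
(p,q)=(5,0): 5·5+3·0=25≤28, 2·5+6·0=10≤17, objective 35.
(p,q)=(4,1): 5·4+3·1=23≤28, 2·4+6·1=14≤17, objective 32.
Maximum is 39 at (p,q)=(5,1).

39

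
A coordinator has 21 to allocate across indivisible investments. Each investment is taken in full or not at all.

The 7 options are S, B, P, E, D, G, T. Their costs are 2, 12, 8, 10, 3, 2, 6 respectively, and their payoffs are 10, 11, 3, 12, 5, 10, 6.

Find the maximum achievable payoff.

38

S + E + G + T: cost 2 + 10 + 2 + 6 = 20 ≤ 21, payoff 10 + 12 + 10 + 6 = 38.
S + E + D + G: cost 2 + 10 + 3 + 2 = 17 ≤ 21, payoff 10 + 12 + 5 + 10 = 37.
Best is S, E, G, and T with total payoff 38.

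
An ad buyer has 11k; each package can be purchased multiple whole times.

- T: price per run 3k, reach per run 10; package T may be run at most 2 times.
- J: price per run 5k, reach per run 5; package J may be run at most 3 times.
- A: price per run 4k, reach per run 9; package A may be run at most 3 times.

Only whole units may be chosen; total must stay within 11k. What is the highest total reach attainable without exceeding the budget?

This is a bounded integer knapsack.
Take 2×T and 1×A: price 10 ≤ 11, reach 2·10 + 1·9 = 29.
T has the best ratio (10/3) and is taken to its limit of 2; remaining capacity is filled optimally with the others.

29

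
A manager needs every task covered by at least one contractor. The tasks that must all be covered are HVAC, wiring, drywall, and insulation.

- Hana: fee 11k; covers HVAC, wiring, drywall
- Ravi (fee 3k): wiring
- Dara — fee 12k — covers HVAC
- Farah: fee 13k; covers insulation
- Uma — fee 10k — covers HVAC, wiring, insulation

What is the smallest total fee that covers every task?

21

The greedy cost-per-new-task heuristic would pick Ravi, Uma, and Hana for 24, but a cheaper cover exists.
Choose Hana and Uma: together they cover HVAC, wiring, drywall, insulation — every task.
Total fee: 11 + 10 = 21.
No cover costs less than 21.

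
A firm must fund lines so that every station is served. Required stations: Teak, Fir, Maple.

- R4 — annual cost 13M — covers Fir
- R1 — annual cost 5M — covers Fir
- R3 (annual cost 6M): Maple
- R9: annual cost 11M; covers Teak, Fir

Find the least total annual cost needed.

Choose R3 and R9: together they cover Teak, Fir, Maple — every station.
Total annual cost: 6 + 11 = 17.

17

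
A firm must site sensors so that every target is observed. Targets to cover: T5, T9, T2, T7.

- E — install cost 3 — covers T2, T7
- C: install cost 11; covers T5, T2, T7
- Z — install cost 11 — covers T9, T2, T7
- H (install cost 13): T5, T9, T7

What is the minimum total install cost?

Choose E and H: together they cover T5, T9, T2, T7 — every target.
Total install cost: 3 + 13 = 16.
No cover costs less than 16.

16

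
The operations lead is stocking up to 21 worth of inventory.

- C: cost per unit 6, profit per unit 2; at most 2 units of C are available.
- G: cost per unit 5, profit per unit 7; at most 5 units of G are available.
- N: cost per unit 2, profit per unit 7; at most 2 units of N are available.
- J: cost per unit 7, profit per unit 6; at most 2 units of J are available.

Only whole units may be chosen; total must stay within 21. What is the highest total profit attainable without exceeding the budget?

This is a bounded integer knapsack.
2×G, 2×N, and 1×J: cost 21 ≤ 21, profit 2·7 + 2·7 + 1·6 = 34.
3×G and 2×N: cost 19 ≤ 21, profit 3·7 + 2·7 = 35.
Best is 35.

35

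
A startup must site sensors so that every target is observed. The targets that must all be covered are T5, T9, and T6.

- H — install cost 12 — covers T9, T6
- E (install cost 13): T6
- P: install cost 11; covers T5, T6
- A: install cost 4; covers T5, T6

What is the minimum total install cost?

16

Choose H and A: together they cover T5, T9, T6 — every target.
Total install cost: 12 + 4 = 16.
No cover costs less than 16.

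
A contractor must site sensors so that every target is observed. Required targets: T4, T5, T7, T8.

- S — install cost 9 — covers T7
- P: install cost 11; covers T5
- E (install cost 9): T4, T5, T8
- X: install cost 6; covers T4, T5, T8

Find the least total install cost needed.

Choose S and X: together they cover T4, T5, T7, T8 — every target.
Total install cost: 9 + 6 = 15.
No cover costs less than 15.

15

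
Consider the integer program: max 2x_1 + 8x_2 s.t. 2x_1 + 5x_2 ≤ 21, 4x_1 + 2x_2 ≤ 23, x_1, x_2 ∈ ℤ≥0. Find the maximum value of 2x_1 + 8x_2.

The continuous relaxation peaks at (0, 4.2) with value 33.60; rounding to a feasible lattice point costs some objective.
(x_1,x_2)=(0,4) is feasible, giving 32.
(x_1,x_2)=(1,3) is feasible, giving 26.
(x_1,x_2)=(0,3) is feasible, giving 24.
Maximum is 32 at (x_1,x_2)=(0,4).

32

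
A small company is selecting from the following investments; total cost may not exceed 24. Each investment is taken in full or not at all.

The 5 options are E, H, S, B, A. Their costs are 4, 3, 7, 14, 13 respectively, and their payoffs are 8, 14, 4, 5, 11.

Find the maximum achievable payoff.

This is an integer program with binary decision variables.
Take E, H, and A: cost 4 + 3 + 13 = 20 ≤ 24, payoff 8 + 14 + 11 = 33.
No other feasible combination does better.

33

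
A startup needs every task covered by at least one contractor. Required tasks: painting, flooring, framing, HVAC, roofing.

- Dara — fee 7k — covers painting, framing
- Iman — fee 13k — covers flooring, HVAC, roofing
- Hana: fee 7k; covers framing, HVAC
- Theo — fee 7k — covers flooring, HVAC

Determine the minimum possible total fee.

The greedy cost-per-new-task heuristic would pick Dara, Theo, and Iman for 27, but a cheaper cover exists.
Choose Dara and Iman: together they cover painting, flooring, framing, HVAC, roofing — every task.
Total fee: 7 + 13 = 20.
No cover costs less than 20.

20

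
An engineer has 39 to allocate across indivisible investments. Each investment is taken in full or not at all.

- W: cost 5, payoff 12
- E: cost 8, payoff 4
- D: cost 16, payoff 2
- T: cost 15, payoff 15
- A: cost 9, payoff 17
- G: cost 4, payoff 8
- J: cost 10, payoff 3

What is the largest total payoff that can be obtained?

52

Take W, T, A, and G: cost 5 + 15 + 9 + 4 = 33 ≤ 39, payoff 12 + 15 + 17 + 8 = 52.
No other feasible combination does better.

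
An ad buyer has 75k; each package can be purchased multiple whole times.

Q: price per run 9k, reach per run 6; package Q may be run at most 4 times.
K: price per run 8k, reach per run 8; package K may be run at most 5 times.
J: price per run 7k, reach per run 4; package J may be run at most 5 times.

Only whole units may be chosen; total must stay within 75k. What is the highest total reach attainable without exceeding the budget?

K has the best ratio (8/8); taking only K gives at most 5×8 = 40 (stopped by the supply cap of 5).
Mixing does better — 3×Q, 5×K, and 1×J: price 74 ≤ 75, reach 3·6 + 5·8 + 1·4 = 62.

62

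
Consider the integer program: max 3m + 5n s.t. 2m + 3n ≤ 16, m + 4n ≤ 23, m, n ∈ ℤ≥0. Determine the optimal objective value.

26

(m,n)=(2,4): 2·2+3·4=16≤16, 1·2+4·4=18≤23, objective 26.
(m,n)=(0,5): 2·0+3·5=15≤16, 1·0+4·5=20≤23, objective 25.
No feasible integer point exceeds 26.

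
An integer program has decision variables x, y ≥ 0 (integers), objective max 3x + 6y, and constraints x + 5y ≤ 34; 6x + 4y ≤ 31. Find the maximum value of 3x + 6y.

(x,y)=(1,6): 1·1+5·6=31≤34, 6·1+4·6=30≤31, objective 39.
(x,y)=(0,6): 1·0+5·6=30≤34, 6·0+4·6=24≤31, objective 36.
(x,y)=(1,5): 1·1+5·5=26≤34, 6·1+4·5=26≤31, objective 33.
Maximum is 39 at (x,y)=(1,6).

39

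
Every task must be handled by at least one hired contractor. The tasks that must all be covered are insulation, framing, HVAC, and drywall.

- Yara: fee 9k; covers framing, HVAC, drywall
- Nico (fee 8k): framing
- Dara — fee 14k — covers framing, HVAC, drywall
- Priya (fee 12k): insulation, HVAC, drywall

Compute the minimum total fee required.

The greedy cost-per-new-task heuristic would pick Yara and Priya for 21, but a cheaper cover exists.
Choose Nico and Priya: together they cover insulation, framing, HVAC, drywall — every task.
Total fee: 8 + 12 = 20.
No cover costs less than 20.

20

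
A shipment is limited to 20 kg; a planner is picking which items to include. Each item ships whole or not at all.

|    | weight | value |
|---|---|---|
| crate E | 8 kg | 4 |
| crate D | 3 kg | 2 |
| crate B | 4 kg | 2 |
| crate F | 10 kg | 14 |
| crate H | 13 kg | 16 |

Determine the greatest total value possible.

20

This is a 0-1 knapsack instance.
crate D + crate B + crate H: weight 3 + 4 + 13 = 20 ≤ 20, value 2 + 2 + 16 = 20.
crate D + crate H: weight 3 + 13 = 16 ≤ 20, value 2 + 16 = 18.
Best is crate D, crate B, and crate H with total value 20.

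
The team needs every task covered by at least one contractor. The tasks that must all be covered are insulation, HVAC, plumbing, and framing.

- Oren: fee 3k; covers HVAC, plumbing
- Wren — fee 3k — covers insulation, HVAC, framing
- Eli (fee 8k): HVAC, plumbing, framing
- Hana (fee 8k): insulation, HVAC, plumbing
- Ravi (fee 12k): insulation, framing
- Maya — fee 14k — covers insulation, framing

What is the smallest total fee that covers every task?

Choose Oren and Wren: together they cover insulation, HVAC, plumbing, framing — every task.
Total fee: 3 + 3 = 6.
No cover costs less than 6.

6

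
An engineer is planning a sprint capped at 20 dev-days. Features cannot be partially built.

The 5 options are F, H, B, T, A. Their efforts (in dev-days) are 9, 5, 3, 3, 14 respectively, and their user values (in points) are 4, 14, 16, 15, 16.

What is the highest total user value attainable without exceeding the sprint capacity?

49

Allowing fractional choices, the relaxed optimum would be about 55.3, but features are indivisible.
F + H + B + T: effort 9 + 5 + 3 + 3 = 20 ≤ 20, user value 4 + 14 + 16 + 15 = 49.
B + T + A: effort 3 + 3 + 14 = 20 ≤ 20, user value 16 + 15 + 16 = 47.
H + B + T: effort 5 + 3 + 3 = 11 ≤ 20, user value 14 + 16 + 15 = 45.
Best is F, H, B, and T with total user value 49.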